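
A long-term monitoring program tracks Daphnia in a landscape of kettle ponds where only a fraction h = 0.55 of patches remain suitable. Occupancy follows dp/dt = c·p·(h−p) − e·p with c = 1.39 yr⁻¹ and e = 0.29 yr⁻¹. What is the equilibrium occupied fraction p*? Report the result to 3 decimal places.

0.341

Setting dp/dt = 0 and dividing by p* gives c·(h−p*) = e.
So p* = h − e/c = 0.55 − 0.29/1.39 = 0.55 − 0.2086 = 0.3414.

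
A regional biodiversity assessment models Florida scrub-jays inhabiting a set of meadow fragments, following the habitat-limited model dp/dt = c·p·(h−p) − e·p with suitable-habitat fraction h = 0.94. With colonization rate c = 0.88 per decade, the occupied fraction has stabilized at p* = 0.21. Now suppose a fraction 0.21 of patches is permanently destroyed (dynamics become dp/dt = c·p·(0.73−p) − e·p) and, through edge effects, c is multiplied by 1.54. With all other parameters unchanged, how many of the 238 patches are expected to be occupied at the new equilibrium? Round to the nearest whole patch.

Balance c(h−p*) = e gives e = 0.88×(0.94 − 0.21000) = 0.64240.
New p* = 0.73 − e/c = 0.73 − 0.64240/1.35520 = 0.25597.
Expected occupied = 238 × 0.25597 = 60.92 ≈ 61.

61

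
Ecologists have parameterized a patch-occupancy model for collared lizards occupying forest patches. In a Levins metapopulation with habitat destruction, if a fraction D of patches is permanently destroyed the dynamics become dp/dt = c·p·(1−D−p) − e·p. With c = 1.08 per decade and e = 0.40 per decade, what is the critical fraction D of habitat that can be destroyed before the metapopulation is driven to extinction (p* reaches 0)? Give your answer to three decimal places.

0.630

The nontrivial equilibrium is p* = (1−D) − e/c; extinction occurs when this hits zero.
So D_crit = 1 − e/c = 1 − 0.40/1.08 = 1 − 0.3704 = 0.6296.
Note this equals the original equilibrium occupancy — the Levins extinction-debt result.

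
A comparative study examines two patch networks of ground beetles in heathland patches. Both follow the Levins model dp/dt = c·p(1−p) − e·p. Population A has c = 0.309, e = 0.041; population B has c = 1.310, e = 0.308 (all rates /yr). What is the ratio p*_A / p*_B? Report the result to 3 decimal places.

A: p*_A = 1 − 0.041/0.309 = 0.8673.
B: p*_B = 1 − 0.308/1.310 = 0.7649.
p*_A / p*_B = 0.8673/0.7649 = 1.1339.

1.134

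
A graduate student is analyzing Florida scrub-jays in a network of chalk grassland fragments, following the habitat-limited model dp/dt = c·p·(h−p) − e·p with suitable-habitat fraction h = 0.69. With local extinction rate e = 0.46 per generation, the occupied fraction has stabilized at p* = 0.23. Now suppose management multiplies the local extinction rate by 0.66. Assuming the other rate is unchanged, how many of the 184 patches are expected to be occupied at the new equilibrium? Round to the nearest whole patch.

71

Balance c(h−p*) = e gives c = e/(0.69 − 0.23000) = 0.46/0.46000 = 1.00000.
New p* = 0.69 − e/c = 0.69 − 0.30360/1.00000 = 0.38640.
Expected occupied = 184 × 0.38640 = 71.10 ≈ 71.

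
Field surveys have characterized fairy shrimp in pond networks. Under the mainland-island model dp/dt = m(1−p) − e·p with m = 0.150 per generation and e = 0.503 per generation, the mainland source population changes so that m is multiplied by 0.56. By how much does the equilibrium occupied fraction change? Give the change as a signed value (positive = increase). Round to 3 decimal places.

-0.087

Before: p* = 0.150/(0.150+0.503) = 0.2297.
After: m = 0.084, e = 0.503; p* = 0.084/0.5870 = 0.1431.
Δp* = 0.1431 − 0.2297 = -0.0866.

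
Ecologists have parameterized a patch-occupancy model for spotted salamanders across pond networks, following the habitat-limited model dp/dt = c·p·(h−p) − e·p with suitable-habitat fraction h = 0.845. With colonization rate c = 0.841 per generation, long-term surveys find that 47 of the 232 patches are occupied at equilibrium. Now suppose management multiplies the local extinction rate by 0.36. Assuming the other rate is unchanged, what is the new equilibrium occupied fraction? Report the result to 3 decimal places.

Observed p* = 47/232 = 0.20259.
Balance c(h−p*) = e gives e = 0.841×(0.845 − 0.20259) = 0.54027.
New p* = 0.845 − e/c = 0.845 − 0.19450/0.84100 = 0.61373.

0.614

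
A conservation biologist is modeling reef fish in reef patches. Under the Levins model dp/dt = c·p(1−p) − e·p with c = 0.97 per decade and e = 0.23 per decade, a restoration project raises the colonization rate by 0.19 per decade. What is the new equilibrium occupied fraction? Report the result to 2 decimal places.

Before: p* = 1 − 0.23/0.97 = 0.7629.
After the change, c = 1.16, e = 0.23, so p* = 1 − 0.23/1.16 = 0.8017.

0.80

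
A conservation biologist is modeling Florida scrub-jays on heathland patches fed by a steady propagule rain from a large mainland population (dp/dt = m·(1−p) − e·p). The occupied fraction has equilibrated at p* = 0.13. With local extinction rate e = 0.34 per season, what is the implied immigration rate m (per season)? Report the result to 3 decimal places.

At equilibrium m(1−p*) = e·p*, so m = e·p*/(1−p*).
m = 0.34 × 0.13 / 0.8700 = 0.0442/0.8700 = 0.0508.

0.051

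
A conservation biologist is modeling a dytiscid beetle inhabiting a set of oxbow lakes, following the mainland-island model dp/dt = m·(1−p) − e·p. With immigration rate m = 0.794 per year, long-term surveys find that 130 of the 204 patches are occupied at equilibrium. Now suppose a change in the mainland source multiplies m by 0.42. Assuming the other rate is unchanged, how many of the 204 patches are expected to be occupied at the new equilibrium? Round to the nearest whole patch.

87

Observed p* = 130/204 = 0.63725.
Balance m(1−p*) = e·p* gives e = m(1−p*)/p* = 0.794×0.36275/0.63725 = 0.45198.
New p* = m/(m+e) = 0.33348/(0.33348+0.45198) = 0.42457.
Expected occupied = 204 × 0.42457 = 86.61 ≈ 87.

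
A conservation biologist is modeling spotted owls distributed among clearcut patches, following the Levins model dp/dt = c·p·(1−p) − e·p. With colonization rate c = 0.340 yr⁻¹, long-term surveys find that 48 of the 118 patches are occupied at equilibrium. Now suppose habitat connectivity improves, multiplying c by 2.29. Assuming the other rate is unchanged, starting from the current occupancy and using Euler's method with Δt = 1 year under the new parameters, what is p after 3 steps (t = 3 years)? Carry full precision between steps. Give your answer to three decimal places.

0.668

Observed p* = 48/118 = 0.40678.
Balance c(1−p*) = e gives e = 0.340×(1 − 0.40678) = 0.20169.
Starting from p₀ = 0.40678; update p ← p + (dp/dt)·Δt with the new parameters.
t = 1: p = 0.40678 + (+0.10584) = 0.51262
t = 2: p = 0.51262 + (+0.09113) = 0.60375
t = 3: p = 0.60375 + (+0.06450) = 0.66825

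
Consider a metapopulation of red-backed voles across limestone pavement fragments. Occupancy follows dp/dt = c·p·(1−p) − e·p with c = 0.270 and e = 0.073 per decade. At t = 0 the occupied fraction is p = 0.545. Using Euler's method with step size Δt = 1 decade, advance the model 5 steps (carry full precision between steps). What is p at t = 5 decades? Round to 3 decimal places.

0.653

Update rule: p ← p + [c·p·(1−p) − e·p]·Δt with Δt = 1.
step 1: Δp = +0.02717, p = 0.57217
step 2: Δp = +0.02433, p = 0.59649
step 3: Δp = +0.02144, p = 0.61794
step 4: Δp = +0.01864, p = 0.63657
step 5: Δp = +0.01599, p = 0.65257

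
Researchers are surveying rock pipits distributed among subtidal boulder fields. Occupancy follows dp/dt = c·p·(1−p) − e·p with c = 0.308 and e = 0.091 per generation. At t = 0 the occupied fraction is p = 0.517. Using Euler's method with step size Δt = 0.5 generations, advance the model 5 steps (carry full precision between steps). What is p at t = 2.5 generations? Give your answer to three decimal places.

Update rule: p ← p + [c·p·(1−p) − e·p]·Δt with Δt = 0.5.
  1  |  dp/dt·Δt = +0.014932  |  p_1 = 0.531932
  2  |  dp/dt·Δt = +0.014140  |  p_2 = 0.546072
  3  |  dp/dt·Δt = +0.013327  |  p_3 = 0.559399
  4  |  dp/dt·Δt = +0.012504  |  p_4 = 0.571903
  5  |  dp/dt·Δt = +0.011682  |  p_5 = 0.583585

0.584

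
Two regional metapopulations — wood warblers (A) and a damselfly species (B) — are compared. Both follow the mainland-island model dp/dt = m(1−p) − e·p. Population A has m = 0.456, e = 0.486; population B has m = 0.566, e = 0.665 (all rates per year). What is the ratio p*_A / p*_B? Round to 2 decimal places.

A: p*_A = m/(m+e) = 0.456/0.9420 = 0.4841.
B: p*_B = 0.566/1.2310 = 0.4598.
p*_A / p*_B = 0.4841/0.4598 = 1.0528.

1.05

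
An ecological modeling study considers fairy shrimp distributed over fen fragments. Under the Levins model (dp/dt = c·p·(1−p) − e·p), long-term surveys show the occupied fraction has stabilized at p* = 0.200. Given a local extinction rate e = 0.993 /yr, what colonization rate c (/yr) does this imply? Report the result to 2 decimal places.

1.24

At equilibrium c(1−p*) = e, so c = e/(1−p*).
c = 0.993/(1 − 0.200) = 0.993/0.8000 = 1.2412.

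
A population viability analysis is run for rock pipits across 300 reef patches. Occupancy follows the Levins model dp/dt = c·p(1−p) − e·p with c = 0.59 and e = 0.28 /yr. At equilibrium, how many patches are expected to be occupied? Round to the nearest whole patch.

158

p* = 1 − e/c = 1 − 0.28/0.59 = 0.5254.
Expected occupied patches = N × p* = 300 × 0.5254 = 157.63 ≈ 158.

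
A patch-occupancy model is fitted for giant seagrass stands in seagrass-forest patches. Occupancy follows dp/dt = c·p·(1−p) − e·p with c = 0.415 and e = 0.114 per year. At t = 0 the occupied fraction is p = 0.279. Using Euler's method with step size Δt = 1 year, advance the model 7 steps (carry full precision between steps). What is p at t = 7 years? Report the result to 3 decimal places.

0.616

Update rule: p ← p + [c·p·(1−p) − e·p]·Δt with Δt = 1.
step 1: Δp = +0.05167, p = 0.33067
step 2: Δp = +0.05415, p = 0.38483
step 3: Δp = +0.05437, p = 0.43920
step 4: Δp = +0.05215, p = 0.49135
step 5: Δp = +0.04770, p = 0.53906
step 6: Δp = +0.04166, p = 0.58072
step 7: Δp = +0.03484, p = 0.61556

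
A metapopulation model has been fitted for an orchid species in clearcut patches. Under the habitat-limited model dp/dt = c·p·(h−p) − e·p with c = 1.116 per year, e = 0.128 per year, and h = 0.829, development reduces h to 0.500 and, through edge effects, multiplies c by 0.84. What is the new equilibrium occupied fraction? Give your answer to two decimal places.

Before: p* = h − e/c = 0.829 − 0.128/1.116 = 0.829 − 0.1147 = 0.7143.
After: c = 0.93744, e = 0.128, h = 0.500; p* = 0.500 − 0.128/0.93744 = 0.3635.

0.36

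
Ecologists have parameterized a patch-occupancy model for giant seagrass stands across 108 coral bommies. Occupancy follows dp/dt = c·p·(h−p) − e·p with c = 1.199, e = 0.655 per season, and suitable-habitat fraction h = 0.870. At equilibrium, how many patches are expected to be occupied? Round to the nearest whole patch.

35

p* = h − e/c = 0.870 − 0.5463 = 0.3237.
Expected occupied patches = N × p* = 108 × 0.3237 = 34.96 ≈ 35.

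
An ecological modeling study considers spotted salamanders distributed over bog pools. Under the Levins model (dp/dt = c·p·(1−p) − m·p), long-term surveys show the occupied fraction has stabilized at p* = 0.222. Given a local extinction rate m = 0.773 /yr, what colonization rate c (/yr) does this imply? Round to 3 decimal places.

At equilibrium c(1−p*) = m, so c = m/(1−p*).
c = 0.773/(1 − 0.222) = 0.773/0.7780 = 0.9936.

0.994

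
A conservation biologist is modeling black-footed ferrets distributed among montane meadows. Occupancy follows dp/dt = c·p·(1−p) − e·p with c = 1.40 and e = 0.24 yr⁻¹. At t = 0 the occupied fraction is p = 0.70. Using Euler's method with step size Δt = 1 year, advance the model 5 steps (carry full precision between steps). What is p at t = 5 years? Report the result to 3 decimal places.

Update rule: p ← p + [c·p·(1−p) − e·p]·Δt with Δt = 1.
p: 0.70000 → 0.82600  (Δp = +0.12600)
p: 0.82600 → 0.82897  (Δp = +0.00297)
p: 0.82897 → 0.82851  (Δp = -0.00047)
p: 0.82851 → 0.82858  (Δp = +0.00007)
p: 0.82858 → 0.82857  (Δp = -0.00001)

0.829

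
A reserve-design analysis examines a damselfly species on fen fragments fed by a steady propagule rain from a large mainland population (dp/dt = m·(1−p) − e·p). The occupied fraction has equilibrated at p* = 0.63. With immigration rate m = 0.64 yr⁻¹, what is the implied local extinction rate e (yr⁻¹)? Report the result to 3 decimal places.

At equilibrium m(1−p*) = e·p*, so e = m(1−p*)/p*.
e = 0.64 × 0.3700 / 0.63 = 0.3759.

0.376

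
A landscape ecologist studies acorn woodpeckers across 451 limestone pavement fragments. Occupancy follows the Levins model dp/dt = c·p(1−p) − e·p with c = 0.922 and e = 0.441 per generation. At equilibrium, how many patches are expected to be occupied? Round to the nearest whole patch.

235

p* = 1 − e/c = 1 − 0.441/0.922 = 0.5217.
Expected occupied patches = N × p* = 451 × 0.5217 = 235.28 ≈ 235.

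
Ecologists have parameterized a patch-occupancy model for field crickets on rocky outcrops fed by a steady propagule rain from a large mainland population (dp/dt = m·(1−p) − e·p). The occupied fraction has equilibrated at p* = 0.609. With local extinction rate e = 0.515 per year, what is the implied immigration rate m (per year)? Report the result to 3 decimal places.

At equilibrium m(1−p*) = e·p*, so m = e·p*/(1−p*).
m = 0.515 × 0.609 / 0.3910 = 0.3136/0.3910 = 0.8021.

0.802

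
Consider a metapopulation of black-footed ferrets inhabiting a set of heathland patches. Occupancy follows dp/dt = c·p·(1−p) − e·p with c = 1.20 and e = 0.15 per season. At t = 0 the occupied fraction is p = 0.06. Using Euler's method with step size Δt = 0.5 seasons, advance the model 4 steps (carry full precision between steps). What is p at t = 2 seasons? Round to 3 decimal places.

Update rule: p ← p + [c·p·(1−p) − e·p]·Δt with Δt = 0.5.
t = 0.5: p = 0.06000 + (+0.02934) = 0.08934
t = 1: p = 0.08934 + (+0.04211) = 0.13145
t = 1.5: p = 0.13145 + (+0.05865) = 0.19010
t = 2: p = 0.19010 + (+0.07812) = 0.26822

0.268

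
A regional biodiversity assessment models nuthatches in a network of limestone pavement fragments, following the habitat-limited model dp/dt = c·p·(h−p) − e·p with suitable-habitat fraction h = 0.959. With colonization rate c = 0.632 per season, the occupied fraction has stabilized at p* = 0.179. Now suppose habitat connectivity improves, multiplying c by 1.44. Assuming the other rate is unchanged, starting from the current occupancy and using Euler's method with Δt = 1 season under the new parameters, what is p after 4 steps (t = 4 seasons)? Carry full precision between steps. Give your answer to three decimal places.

Balance c(h−p*) = e gives e = 0.632×(0.959 − 0.17900) = 0.49296.
Starting from p₀ = 0.17900; update p ← p + (dp/dt)·Δt with the new parameters.
  1  |  dp/dt·Δt = +0.038826  |  p_1 = 0.217826
  2  |  dp/dt·Δt = +0.039550  |  p_2 = 0.257376
  3  |  dp/dt·Δt = +0.037467  |  p_3 = 0.294843
  4  |  dp/dt·Δt = +0.032868  |  p_4 = 0.327711

0.328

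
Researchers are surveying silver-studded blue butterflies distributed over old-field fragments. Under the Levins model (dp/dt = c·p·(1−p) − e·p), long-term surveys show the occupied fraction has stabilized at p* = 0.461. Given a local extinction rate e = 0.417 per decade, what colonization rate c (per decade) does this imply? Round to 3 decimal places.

At equilibrium c(1−p*) = e, so c = e/(1−p*).
c = 0.417/(1 − 0.461) = 0.417/0.5390 = 0.7737.

0.774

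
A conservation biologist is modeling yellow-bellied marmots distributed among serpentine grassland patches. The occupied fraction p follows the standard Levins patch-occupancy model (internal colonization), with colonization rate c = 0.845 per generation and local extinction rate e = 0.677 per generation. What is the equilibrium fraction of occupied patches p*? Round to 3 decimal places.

0.199

Setting dp/dt = 0 and dividing through by p* gives c·(1−p*) = e.
So p* = 1 − e/c = 1 − 0.677/0.845 = 1 − 0.8012 = 0.1988.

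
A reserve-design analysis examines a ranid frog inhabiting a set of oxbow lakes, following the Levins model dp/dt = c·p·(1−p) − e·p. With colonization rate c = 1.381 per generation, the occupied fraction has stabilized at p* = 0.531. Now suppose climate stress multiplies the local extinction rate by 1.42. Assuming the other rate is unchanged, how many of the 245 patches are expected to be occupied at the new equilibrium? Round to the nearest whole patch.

82

Balance c(1−p*) = e gives e = 1.381×(1 − 0.53100) = 0.64769.
New p* = 1 − e/c = 1 − 0.91972/1.38100 = 0.33402.
Expected occupied = 245 × 0.33402 = 81.83 ≈ 82.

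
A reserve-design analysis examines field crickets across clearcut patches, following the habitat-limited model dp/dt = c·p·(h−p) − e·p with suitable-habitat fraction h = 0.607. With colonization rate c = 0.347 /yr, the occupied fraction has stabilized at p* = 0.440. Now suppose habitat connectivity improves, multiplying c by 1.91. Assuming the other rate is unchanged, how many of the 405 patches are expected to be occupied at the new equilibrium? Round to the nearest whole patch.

Balance c(h−p*) = e gives e = 0.347×(0.607 − 0.44000) = 0.05795.
New p* = 0.607 − e/c = 0.607 − 0.05795/0.66277 = 0.51956.
Expected occupied = 405 × 0.51956 = 210.42 ≈ 210.

210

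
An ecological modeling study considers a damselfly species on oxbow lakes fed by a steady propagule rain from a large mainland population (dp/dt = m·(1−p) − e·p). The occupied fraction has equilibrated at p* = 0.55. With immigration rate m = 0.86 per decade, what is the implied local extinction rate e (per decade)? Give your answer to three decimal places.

0.704

At equilibrium m(1−p*) = e·p*, so e = m(1−p*)/p*.
e = 0.86 × 0.4500 / 0.55 = 0.7036.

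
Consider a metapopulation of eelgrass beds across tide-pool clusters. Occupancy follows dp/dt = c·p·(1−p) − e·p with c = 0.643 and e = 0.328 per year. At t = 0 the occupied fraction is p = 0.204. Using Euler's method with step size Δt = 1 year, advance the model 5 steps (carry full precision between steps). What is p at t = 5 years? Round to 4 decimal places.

Update rule: p ← p + [c·p·(1−p) − e·p]·Δt with Δt = 1.
t = 1: p = 0.20400 + (+0.03750) = 0.24150
t = 2: p = 0.24150 + (+0.03857) = 0.28007
t = 3: p = 0.28007 + (+0.03779) = 0.31786
t = 4: p = 0.31786 + (+0.03516) = 0.35302
t = 5: p = 0.35302 + (+0.03107) = 0.38409

0.3841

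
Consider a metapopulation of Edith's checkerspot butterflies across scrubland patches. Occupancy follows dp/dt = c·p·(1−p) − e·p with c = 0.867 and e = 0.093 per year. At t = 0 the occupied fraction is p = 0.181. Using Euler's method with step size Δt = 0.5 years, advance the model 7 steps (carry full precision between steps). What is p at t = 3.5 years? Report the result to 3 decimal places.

0.705

Update rule: p ← p + [c·p·(1−p) − e·p]·Δt with Δt = 0.5.
step 1: Δp = +0.05585, p = 0.23685
step 2: Δp = +0.06734, p = 0.30419
step 3: Δp = +0.07761, p = 0.38180
step 4: Δp = +0.08456, p = 0.46636
step 5: Δp = +0.08620, p = 0.55256
step 6: Δp = +0.08148, p = 0.63404
step 7: Δp = +0.07110, p = 0.70515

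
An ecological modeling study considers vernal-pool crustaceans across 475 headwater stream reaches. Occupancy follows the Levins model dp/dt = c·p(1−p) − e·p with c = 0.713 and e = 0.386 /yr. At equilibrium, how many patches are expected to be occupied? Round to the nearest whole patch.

218

p* = 1 − e/c = 1 − 0.386/0.713 = 0.4586.
Expected occupied patches = N × p* = 475 × 0.4586 = 217.85 ≈ 218.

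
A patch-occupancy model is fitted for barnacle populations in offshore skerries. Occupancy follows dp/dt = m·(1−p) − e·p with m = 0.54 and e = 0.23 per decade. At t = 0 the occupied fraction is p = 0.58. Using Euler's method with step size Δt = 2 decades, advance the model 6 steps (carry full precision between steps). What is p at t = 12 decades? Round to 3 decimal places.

Update rule: p ← p + [m·(1−p) − e·p]·Δt with Δt = 2.
p: 0.58000 → 0.76680  (Δp = +0.18680)
p: 0.76680 → 0.66593  (Δp = -0.10087)
p: 0.66593 → 0.72040  (Δp = +0.05447)
p: 0.72040 → 0.69098  (Δp = -0.02941)
p: 0.69098 → 0.70687  (Δp = +0.01588)
p: 0.70687 → 0.69829  (Δp = -0.00858)

0.698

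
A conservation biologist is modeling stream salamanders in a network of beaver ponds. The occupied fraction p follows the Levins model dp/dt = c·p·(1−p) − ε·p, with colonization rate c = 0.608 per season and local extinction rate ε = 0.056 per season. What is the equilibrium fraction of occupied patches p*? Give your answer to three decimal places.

Setting dp/dt = 0 and dividing through by p* gives c·(1−p*) = ε.
So p* = 1 − ε/c = 1 − 0.056/0.608 = 1 − 0.0921 = 0.9079.

0.908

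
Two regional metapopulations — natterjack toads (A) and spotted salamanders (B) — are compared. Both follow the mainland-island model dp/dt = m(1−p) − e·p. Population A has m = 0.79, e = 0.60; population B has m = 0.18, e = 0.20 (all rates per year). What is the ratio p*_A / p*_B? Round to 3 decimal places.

A: p*_A = m/(m+e) = 0.79/1.3900 = 0.5683.
B: p*_B = 0.18/0.3800 = 0.4737.
p*_A / p*_B = 0.5683/0.4737 = 1.1998.

1.200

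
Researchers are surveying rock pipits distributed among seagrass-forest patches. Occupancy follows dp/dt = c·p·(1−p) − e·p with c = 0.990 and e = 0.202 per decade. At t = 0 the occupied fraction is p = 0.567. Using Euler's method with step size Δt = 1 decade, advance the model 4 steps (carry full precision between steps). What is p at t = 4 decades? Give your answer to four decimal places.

0.7943

Update rule: p ← p + [c·p·(1−p) − e·p]·Δt with Δt = 1.
t = 1: p = 0.56700 + (+0.12852) = 0.69552
t = 2: p = 0.69552 + (+0.06916) = 0.76468
t = 3: p = 0.76468 + (+0.02368) = 0.78836
t = 4: p = 0.78836 + (+0.00593) = 0.79429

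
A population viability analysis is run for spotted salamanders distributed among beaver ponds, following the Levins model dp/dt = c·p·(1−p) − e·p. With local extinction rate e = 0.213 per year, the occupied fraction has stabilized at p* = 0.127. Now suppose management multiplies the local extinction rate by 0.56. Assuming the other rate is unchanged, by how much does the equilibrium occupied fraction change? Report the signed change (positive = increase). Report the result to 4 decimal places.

0.3841

Balance c(1−p*) = e gives c = e/(1 − 0.12700) = 0.213/0.87300 = 0.24399.
New p* = 1 − e/c = 1 − 0.11928/0.24399 = 0.51113.
Δp* = 0.51113 − 0.12700 = +0.38413.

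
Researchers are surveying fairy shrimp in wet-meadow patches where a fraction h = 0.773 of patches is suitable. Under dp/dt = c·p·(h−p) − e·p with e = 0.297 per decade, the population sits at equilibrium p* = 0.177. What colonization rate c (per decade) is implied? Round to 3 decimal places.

0.498

At equilibrium c(h−p*) = e, so c = e/(h−p*).
c = 0.297/(0.773 − 0.177) = 0.297/0.5960 = 0.4983.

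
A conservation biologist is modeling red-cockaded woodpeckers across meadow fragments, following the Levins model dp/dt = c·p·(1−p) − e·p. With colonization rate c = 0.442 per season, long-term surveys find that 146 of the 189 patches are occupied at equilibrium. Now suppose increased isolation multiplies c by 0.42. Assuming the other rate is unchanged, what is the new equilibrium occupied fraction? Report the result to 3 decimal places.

Observed p* = 146/189 = 0.77249.
Balance c(1−p*) = e gives e = 0.442×(1 − 0.77249) = 0.10056.
New p* = 1 − e/c = 1 − 0.10056/0.18564 = 0.45831.

0.458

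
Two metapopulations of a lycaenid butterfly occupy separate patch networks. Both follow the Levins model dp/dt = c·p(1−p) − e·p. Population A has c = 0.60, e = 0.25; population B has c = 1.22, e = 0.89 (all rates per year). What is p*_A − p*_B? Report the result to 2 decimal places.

0.31

A: p*_A = 1 − 0.25/0.60 = 0.5833.
B: p*_B = 1 − 0.89/1.22 = 0.2705.
p*_A − p*_B = 0.5833 − 0.2705 = 0.3128.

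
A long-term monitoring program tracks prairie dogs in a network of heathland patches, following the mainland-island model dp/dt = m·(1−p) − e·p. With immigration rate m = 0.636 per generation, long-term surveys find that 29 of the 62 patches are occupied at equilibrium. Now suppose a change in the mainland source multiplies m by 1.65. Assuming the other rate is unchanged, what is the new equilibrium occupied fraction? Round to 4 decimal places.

Observed p* = 29/62 = 0.46774.
Balance m(1−p*) = e·p* gives e = m(1−p*)/p* = 0.636×0.53226/0.46774 = 0.72373.
New p* = m/(m+e) = 1.04940/(1.04940+0.72373) = 0.59183.

0.5918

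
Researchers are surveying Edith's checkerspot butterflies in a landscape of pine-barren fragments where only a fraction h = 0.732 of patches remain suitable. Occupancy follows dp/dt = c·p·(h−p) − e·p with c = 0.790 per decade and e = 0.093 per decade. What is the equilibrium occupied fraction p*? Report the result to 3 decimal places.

0.614

Setting dp/dt = 0 and dividing by p* gives c·(h−p*) = e.
So p* = h − e/c = 0.732 − 0.093/0.790 = 0.732 − 0.1177 = 0.6143.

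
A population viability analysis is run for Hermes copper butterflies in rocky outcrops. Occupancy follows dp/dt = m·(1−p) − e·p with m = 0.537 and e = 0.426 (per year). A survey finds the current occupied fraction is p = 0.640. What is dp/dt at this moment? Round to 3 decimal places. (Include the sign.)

Colonization term: m·(1−p) = 0.537×0.3600 = 0.19332.
Extinction term: e·p = 0.27264.
dp/dt = 0.19332 − 0.27264 = -0.07932.

-0.079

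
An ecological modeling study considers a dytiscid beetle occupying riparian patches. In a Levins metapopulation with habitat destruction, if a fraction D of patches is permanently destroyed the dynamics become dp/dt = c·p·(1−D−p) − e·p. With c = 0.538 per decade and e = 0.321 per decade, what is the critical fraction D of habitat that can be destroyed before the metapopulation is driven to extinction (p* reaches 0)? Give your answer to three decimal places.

The nontrivial equilibrium is p* = (1−D) − e/c; extinction occurs when this hits zero.
So D_crit = 1 − e/c = 1 − 0.321/0.538 = 1 − 0.5967 = 0.4033.
This equals the undisturbed p*, a classic result of Lande's extension.

0.403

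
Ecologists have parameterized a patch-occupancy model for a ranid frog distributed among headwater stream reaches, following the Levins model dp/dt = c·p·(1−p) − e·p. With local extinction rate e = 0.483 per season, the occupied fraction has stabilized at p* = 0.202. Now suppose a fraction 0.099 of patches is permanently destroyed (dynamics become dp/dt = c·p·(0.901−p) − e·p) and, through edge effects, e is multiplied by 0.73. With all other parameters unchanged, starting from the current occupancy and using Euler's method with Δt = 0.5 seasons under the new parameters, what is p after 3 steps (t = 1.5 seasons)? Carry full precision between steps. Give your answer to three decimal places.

0.223

Balance c(1−p*) = e gives c = e/(1 − 0.20200) = 0.483/0.79800 = 0.60526.
Starting from p₀ = 0.20200; update p ← p + (dp/dt)·Δt with the new parameters.
t = 0.5: p = 0.20200 + (+0.00712) = 0.20912
t = 1: p = 0.20912 + (+0.00692) = 0.21604
t = 1.5: p = 0.21604 + (+0.00670) = 0.22274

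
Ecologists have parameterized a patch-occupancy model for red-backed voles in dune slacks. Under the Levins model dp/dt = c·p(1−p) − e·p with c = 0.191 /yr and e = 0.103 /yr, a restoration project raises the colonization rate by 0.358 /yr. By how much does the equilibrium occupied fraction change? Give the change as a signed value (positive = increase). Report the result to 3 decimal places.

Before: p* = 1 − 0.103/0.191 = 0.4607.
After the change, c = 0.549, e = 0.103, so p* = 1 − 0.103/0.549 = 0.8124.
Δp* = 0.8124 − 0.4607 = +0.3517.

0.352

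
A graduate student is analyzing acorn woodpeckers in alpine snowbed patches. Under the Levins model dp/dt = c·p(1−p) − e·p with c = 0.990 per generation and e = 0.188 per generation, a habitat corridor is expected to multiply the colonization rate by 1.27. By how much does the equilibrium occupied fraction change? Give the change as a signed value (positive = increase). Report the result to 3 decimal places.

0.040

Before: p* = 1 − 0.188/0.990 = 0.8101.
After the change, c = 1.2573, e = 0.188, so p* = 1 − 0.188/1.2573 = 0.8505.
Δp* = 0.8505 − 0.8101 = +0.0404.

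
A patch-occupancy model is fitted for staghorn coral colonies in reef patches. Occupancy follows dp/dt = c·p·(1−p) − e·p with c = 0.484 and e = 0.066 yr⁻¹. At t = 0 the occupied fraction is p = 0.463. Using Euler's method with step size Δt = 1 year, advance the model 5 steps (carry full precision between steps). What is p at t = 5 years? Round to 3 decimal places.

Update rule: p ← p + [c·p·(1−p) − e·p]·Δt with Δt = 1.
t = 1: p = 0.46300 + (+0.08978) = 0.55278
t = 2: p = 0.55278 + (+0.08317) = 0.63595
t = 3: p = 0.63595 + (+0.07008) = 0.70603
t = 4: p = 0.70603 + (+0.05386) = 0.75989
t = 5: p = 0.75989 + (+0.03816) = 0.79804

0.798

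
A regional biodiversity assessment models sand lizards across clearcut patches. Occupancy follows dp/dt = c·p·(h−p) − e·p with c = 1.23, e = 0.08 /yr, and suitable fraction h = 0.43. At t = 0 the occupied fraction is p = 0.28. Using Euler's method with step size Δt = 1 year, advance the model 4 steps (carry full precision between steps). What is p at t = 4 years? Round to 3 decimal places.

Update rule: p ← p + [c·p·(h−p) − e·p]·Δt with Δt = 1.
p: 0.28000 → 0.30926  (Δp = +0.02926)
p: 0.30926 → 0.33045  (Δp = +0.02119)
p: 0.33045 → 0.34447  (Δp = +0.01403)
p: 0.34447 → 0.35315  (Δp = +0.00868)

0.353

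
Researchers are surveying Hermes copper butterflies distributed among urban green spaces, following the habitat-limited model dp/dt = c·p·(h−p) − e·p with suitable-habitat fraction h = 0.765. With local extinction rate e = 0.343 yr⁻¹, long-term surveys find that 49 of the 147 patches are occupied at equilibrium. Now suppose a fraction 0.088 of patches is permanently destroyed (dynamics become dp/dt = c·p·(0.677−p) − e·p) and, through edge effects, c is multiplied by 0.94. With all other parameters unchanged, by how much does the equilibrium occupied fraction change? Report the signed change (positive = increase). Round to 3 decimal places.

Observed p* = 49/147 = 0.33333.
Balance c(h−p*) = e gives c = e/(0.765 − 0.33333) = 0.343/0.43167 = 0.79459.
New p* = 0.677 − e/c = 0.677 − 0.34300/0.74691 = 0.21777.
Δp* = 0.21777 − 0.33333 = -0.11556.

-0.116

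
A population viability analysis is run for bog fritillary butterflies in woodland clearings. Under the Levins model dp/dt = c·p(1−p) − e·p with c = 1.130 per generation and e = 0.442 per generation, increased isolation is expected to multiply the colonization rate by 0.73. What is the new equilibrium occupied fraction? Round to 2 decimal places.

Before: p* = 1 − 0.442/1.130 = 0.6088.
After the change, c = 0.8249, e = 0.442, so p* = 1 − 0.442/0.8249 = 0.4642.

0.46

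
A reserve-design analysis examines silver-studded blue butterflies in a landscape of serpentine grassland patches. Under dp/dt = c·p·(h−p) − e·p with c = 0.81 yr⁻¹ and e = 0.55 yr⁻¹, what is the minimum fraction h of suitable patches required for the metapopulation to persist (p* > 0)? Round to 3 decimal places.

p* = h − e/c is positive only when h > e/c.
h_min = e/c = 0.55/0.81 = 0.6790.

0.679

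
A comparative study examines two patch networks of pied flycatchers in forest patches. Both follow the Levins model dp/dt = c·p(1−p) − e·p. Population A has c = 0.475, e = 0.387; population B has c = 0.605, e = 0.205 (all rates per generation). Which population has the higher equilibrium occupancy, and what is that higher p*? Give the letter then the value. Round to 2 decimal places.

A: p*_A = 1 − 0.387/0.475 = 0.1853.
B: p*_B = 1 − 0.205/0.605 = 0.6612.
B is higher at 0.6612.

B, 0.66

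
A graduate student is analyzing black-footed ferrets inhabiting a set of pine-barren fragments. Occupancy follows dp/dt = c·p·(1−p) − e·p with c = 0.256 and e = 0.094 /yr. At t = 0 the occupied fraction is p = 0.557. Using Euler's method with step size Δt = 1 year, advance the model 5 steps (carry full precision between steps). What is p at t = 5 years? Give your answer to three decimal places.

0.599

Update rule: p ← p + [c·p·(1−p) − e·p]·Δt with Δt = 1.
step 1: Δp = +0.01081, p = 0.56781
step 2: Δp = +0.00945, p = 0.57726
step 3: Δp = +0.00821, p = 0.58547
step 4: Δp = +0.00710, p = 0.59256
step 5: Δp = +0.00611, p = 0.59867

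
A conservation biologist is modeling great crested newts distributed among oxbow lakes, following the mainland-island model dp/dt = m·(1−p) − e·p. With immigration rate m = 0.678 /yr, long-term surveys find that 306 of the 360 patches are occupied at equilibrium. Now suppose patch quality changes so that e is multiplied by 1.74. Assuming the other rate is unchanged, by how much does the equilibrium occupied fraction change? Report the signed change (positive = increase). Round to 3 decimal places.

-0.085

Observed p* = 306/360 = 0.85000.
Balance m(1−p*) = e·p* gives e = m(1−p*)/p* = 0.678×0.15000/0.85000 = 0.11965.
New p* = m/(m+e) = 0.67800/(0.67800+0.20819) = 0.76507.
Δp* = 0.76507 − 0.85000 = -0.08493.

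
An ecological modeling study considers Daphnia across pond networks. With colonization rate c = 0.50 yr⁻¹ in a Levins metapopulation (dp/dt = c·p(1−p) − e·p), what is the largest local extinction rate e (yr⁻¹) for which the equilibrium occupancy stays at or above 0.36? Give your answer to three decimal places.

1 − e/c ≥ 0.36 ⇒ e ≤ c(1 − 0.36) = 0.50 × 0.6400.
e_max = 0.3200.

0.320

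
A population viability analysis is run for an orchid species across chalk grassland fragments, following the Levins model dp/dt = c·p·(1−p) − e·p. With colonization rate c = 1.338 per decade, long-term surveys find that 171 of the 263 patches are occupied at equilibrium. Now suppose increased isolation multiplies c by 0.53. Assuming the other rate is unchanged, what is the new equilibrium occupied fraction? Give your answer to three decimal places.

0.340

Observed p* = 171/263 = 0.65019.
Balance c(1−p*) = e gives e = 1.338×(1 − 0.65019) = 0.46805.
New p* = 1 − e/c = 1 − 0.46805/0.70914 = 0.33998.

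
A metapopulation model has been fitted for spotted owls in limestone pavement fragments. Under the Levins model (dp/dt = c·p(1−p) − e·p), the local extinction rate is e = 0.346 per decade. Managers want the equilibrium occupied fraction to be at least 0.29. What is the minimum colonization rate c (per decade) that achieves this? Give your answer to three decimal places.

0.487

p* = 1 − e/c ≥ 0.29 requires e/c ≤ 0.7100, i.e. c ≥ e/0.7100.
c_min = 0.346/0.7100 = 0.4873.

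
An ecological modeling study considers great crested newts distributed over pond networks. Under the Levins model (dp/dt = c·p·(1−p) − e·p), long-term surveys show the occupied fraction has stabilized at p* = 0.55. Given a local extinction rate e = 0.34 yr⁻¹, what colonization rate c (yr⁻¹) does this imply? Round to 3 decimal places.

0.756

At equilibrium c(1−p*) = e, so c = e/(1−p*).
c = 0.34/(1 − 0.55) = 0.34/0.4500 = 0.7556.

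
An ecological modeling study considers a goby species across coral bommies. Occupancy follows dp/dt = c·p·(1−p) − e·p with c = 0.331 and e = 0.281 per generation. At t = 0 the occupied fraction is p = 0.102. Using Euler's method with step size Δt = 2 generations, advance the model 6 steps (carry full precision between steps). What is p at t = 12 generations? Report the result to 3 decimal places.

Update rule: p ← p + [c·p·(1−p) − e·p]·Δt with Δt = 2.
step 1: Δp = +0.00331, p = 0.10531
step 2: Δp = +0.00319, p = 0.10850
step 3: Δp = +0.00306, p = 0.11156
step 4: Δp = +0.00292, p = 0.11448
step 5: Δp = +0.00277, p = 0.11725
step 6: Δp = +0.00262, p = 0.11987

0.120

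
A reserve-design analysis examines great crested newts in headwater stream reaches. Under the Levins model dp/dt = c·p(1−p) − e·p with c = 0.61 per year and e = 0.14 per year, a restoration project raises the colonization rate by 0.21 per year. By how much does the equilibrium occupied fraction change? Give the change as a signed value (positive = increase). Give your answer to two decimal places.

Before: p* = 1 − 0.14/0.61 = 0.7705.
After the change, c = 0.82, e = 0.14, so p* = 1 − 0.14/0.82 = 0.8293.
Δp* = 0.8293 − 0.7705 = +0.0588.

0.06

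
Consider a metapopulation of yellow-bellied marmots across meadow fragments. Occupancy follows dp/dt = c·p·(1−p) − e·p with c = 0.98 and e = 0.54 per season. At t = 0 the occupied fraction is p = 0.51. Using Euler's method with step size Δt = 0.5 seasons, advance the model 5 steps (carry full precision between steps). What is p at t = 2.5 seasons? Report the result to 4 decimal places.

Update rule: p ← p + [c·p·(1−p) − e·p]·Δt with Δt = 0.5.
  1  |  dp/dt·Δt = -0.015249  |  p_1 = 0.494751
  2  |  dp/dt·Δt = -0.011096  |  p_2 = 0.483655
  3  |  dp/dt·Δt = -0.008218  |  p_3 = 0.475437
  4  |  dp/dt·Δt = -0.006164  |  p_4 = 0.469273
  5  |  dp/dt·Δt = -0.004666  |  p_5 = 0.464607

0.4646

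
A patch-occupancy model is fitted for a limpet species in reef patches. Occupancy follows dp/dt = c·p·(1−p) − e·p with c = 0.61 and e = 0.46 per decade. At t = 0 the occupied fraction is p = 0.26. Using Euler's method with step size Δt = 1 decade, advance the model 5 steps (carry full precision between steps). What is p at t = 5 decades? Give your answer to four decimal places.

Update rule: p ← p + [c·p·(1−p) − e·p]·Δt with Δt = 1.
p: 0.26000 → 0.25776  (Δp = -0.00224)
p: 0.25776 → 0.25590  (Δp = -0.00187)
p: 0.25590 → 0.25434  (Δp = -0.00156)
p: 0.25434 → 0.25303  (Δp = -0.00131)
p: 0.25303 → 0.25193  (Δp = -0.00110)

0.2519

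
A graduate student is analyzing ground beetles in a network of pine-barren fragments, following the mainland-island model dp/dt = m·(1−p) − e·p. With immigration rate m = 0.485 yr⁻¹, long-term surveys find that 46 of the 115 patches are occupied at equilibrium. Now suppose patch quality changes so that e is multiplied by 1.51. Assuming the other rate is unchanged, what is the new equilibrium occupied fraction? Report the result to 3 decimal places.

0.306

Observed p* = 46/115 = 0.40000.
Balance m(1−p*) = e·p* gives e = m(1−p*)/p* = 0.485×0.60000/0.40000 = 0.72750.
New p* = m/(m+e) = 0.48500/(0.48500+1.09852) = 0.30628.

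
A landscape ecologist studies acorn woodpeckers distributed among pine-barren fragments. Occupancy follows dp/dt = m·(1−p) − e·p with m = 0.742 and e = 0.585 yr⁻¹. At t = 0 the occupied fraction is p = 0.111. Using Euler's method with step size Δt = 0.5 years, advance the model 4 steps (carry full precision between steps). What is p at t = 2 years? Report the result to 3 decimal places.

Update rule: p ← p + [m·(1−p) − e·p]·Δt with Δt = 0.5.
t = 0.5: p = 0.11100 + (+0.29735) = 0.40835
t = 1: p = 0.40835 + (+0.10006) = 0.50841
t = 1.5: p = 0.50841 + (+0.03367) = 0.54208
t = 2: p = 0.54208 + (+0.01133) = 0.55341

0.553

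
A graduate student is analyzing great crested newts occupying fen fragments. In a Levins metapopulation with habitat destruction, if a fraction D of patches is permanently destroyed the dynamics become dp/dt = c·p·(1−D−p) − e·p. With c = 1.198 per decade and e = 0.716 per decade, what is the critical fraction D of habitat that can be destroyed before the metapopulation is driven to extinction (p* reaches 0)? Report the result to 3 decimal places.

0.402

The nontrivial equilibrium is p* = (1−D) − e/c; extinction occurs when this hits zero.
So D_crit = 1 − e/c = 1 − 0.716/1.198 = 1 − 0.5977 = 0.4023.
This equals the undisturbed p*, a classic result of Lande's extension.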